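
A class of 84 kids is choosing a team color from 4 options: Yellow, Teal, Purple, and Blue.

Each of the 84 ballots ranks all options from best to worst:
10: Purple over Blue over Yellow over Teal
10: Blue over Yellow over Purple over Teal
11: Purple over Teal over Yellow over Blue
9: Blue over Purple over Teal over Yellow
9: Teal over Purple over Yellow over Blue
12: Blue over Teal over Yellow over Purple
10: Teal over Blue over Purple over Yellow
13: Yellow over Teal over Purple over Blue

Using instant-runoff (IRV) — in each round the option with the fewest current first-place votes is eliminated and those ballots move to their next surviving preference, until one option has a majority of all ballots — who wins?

Round 1: Yellow 13, Teal 19, Purple 21, Blue 31. Yellow eliminated.
Round 2: Teal 32, Purple 21, Blue 31. Purple eliminated.
Round 3: Teal 43, Blue 41. Teal has a majority (≥43).

Teal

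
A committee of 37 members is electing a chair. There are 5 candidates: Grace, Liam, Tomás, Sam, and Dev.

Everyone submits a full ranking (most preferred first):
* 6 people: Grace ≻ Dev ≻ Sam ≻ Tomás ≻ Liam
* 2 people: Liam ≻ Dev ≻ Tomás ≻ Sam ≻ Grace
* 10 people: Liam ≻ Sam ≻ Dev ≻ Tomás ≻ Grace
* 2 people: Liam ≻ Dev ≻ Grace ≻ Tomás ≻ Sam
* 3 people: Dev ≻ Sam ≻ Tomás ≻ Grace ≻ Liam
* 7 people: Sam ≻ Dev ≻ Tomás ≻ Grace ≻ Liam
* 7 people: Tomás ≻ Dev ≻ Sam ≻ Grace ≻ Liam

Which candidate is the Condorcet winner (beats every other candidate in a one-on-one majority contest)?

Dev vs Grace: 31–6
Dev vs Liam: 23–14
Dev vs Tomás: 30–7
Dev vs Sam: 20–17
Dev beats every other candidate.

Dev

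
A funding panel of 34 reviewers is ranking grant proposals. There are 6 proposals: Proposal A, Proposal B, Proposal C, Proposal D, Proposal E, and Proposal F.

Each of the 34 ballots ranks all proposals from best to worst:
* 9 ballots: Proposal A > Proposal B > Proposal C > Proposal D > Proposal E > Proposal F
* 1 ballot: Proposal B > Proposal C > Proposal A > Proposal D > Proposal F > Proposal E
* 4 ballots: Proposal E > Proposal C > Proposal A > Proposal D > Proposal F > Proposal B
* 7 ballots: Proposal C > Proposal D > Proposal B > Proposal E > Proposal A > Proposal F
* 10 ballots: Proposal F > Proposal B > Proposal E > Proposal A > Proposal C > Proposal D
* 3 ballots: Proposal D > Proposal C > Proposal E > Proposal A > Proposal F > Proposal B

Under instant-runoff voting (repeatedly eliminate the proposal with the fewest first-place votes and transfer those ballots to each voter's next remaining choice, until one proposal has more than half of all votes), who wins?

Round 1: Proposal A 9, Proposal B 1, Proposal C 7, Proposal D 3, Proposal E 4, Proposal F 10. Proposal B eliminated.
Round 2: Proposal A 9, Proposal C 8, Proposal D 3, Proposal E 4, Proposal F 10. Proposal D eliminated.
Round 3: Proposal A 9, Proposal C 11, Proposal E 4, Proposal F 10. Proposal E eliminated.
Round 4: Proposal A 9, Proposal C 15, Proposal F 10. Proposal A eliminated.
Round 5: Proposal C 24, Proposal F 10. Proposal C has a majority (≥18).

Proposal C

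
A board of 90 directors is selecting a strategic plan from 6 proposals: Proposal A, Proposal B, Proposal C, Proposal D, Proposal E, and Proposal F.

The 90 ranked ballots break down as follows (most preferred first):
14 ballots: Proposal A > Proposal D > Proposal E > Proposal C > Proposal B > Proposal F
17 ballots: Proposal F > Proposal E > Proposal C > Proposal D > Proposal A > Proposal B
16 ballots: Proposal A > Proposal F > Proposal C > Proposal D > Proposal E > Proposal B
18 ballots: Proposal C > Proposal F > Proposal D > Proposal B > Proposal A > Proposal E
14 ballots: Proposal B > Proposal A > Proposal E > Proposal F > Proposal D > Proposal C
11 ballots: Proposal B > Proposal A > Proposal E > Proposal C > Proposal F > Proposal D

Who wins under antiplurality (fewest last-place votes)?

Proposal A

Last-place votes: Proposal A 0, Proposal B 33, Proposal C 14, Proposal D 11, Proposal E 18, Proposal F 14.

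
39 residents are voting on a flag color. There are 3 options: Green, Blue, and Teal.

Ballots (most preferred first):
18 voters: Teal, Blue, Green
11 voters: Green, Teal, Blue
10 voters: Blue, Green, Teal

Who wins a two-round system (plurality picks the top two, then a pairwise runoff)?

Round 1 first-place votes: Green 11, Blue 10, Teal 18. Teal and Green advance.
Runoff: Teal is ranked above Green on 18 ballots, Green above Teal on 21.

Green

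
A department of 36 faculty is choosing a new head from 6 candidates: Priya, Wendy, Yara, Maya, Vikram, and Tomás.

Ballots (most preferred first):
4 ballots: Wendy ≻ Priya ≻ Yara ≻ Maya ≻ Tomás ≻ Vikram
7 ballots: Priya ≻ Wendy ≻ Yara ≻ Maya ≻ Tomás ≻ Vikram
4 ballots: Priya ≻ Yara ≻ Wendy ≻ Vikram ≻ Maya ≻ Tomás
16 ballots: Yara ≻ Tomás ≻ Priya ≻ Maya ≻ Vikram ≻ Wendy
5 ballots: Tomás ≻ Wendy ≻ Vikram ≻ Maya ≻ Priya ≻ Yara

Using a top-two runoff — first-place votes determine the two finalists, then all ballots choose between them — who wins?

Priya

Round 1 first-place votes: Priya 11, Wendy 4, Yara 16, Maya 0, Vikram 0, Tomás 5. Yara and Priya advance.
Runoff: Yara is ranked above Priya on 16 ballots, Priya above Yara on 20.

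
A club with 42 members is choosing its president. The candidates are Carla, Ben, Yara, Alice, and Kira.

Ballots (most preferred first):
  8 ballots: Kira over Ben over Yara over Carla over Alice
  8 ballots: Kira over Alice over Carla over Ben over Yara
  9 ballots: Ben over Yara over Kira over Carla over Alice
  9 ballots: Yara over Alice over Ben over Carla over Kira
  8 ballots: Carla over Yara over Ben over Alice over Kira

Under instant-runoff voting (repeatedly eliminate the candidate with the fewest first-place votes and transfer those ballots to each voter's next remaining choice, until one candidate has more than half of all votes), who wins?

Round 1: Carla 8, Ben 9, Yara 9, Alice 0, Kira 16. Alice eliminated.
Round 2: Carla 8, Ben 9, Yara 9, Kira 16. Carla eliminated.
Round 3: Ben 9, Yara 17, Kira 16. Ben eliminated.
Round 4: Yara 26, Kira 16. Yara has a majority (≥22).

Yara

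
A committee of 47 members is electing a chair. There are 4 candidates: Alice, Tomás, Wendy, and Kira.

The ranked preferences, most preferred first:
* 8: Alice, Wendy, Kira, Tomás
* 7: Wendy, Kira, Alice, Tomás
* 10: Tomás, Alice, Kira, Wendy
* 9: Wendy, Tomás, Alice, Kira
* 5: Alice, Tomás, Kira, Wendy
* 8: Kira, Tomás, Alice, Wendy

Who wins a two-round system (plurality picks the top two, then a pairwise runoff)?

Round 1 first-place votes: Alice 13, Tomás 10, Wendy 16, Kira 8. Wendy and Alice advance.
Runoff: Wendy is ranked above Alice on 16 ballots, Alice above Wendy on 31.

Alice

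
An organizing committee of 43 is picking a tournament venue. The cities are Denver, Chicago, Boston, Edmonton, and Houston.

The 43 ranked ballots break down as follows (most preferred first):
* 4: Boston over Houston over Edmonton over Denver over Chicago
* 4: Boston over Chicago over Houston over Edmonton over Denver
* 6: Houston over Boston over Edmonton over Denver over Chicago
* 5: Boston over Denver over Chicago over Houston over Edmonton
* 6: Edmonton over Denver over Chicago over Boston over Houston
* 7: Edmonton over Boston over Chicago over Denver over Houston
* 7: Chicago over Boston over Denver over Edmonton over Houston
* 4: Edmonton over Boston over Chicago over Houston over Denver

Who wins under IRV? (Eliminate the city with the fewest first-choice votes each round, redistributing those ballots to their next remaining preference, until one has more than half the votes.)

Boston

Round 1: Denver 0, Chicago 7, Boston 13, Edmonton 17, Houston 6. Denver eliminated.
Round 2: Chicago 7, Boston 13, Edmonton 17, Houston 6. Houston eliminated.
Round 3: Chicago 7, Boston 19, Edmonton 17. Chicago eliminated.
Round 4: Boston 26, Edmonton 17. Boston has a majority (≥22).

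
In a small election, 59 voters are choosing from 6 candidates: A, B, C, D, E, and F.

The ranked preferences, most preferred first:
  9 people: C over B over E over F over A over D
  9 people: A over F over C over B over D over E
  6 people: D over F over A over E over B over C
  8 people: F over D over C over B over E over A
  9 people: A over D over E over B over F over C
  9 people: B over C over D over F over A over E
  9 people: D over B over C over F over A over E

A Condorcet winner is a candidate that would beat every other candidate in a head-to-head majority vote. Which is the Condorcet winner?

D

D vs A: 32–27
D vs B: 32–27
D vs C: 32–27
D vs E: 50–9
D vs F: 33–26
D beats every other candidate.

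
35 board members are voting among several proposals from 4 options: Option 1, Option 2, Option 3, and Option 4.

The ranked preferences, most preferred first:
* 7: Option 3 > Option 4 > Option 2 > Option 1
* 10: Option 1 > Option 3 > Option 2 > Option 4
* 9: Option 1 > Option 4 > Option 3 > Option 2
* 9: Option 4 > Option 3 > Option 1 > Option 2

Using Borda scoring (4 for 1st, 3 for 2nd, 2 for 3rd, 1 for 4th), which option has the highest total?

Option 1: 7×1 + 10×4 + 9×4 + 9×2 = 101
Option 2: 7×2 + 10×2 + 9×1 + 9×1 = 52
Option 3: 7×4 + 10×3 + 9×2 + 9×3 = 103
Option 4: 7×3 + 10×1 + 9×3 + 9×4 = 94

Option 3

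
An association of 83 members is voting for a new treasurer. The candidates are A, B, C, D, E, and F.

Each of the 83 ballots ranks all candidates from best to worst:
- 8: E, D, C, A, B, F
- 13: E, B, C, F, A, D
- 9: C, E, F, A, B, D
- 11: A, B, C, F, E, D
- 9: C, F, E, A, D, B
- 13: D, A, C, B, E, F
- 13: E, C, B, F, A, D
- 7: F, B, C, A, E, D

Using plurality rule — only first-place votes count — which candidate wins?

First-place votes: A 11, B 0, C 18, D 13, E 34, F 7.

E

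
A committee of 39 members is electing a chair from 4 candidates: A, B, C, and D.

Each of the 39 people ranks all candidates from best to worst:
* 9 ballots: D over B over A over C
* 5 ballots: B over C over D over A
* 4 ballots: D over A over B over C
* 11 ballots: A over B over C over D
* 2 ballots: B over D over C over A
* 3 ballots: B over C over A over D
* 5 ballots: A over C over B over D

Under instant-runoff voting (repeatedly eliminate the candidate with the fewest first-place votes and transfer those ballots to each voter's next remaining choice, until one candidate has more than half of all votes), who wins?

Round 1: A 16, B 10, C 0, D 13. C eliminated.
Round 2: A 16, B 10, D 13. B eliminated.
Round 3: A 19, D 20. D has a majority (≥20).

D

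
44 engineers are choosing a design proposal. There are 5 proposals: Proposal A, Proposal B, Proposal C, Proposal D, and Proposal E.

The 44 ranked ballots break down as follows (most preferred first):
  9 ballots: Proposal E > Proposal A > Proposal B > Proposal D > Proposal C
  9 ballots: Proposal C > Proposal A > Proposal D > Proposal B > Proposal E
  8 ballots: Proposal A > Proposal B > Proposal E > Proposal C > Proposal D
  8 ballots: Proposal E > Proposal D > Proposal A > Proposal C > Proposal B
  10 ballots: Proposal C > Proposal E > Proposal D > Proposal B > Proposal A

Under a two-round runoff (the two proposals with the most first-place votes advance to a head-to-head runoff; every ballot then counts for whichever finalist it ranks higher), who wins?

Round 1 first-place votes: Proposal A 8, Proposal B 0, Proposal C 19, Proposal D 0, Proposal E 17. Proposal C and Proposal E advance.
Runoff: Proposal C is ranked above Proposal E on 19 ballots, Proposal E above Proposal C on 25.

Proposal E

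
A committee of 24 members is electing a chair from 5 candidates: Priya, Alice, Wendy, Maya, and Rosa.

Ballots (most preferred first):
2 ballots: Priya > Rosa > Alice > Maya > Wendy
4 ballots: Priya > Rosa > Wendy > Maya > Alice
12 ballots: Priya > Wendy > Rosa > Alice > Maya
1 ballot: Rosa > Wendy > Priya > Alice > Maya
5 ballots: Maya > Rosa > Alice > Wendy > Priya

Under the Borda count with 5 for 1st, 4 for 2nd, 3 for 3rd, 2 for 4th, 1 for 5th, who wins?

Priya

Priya: 2×5 + 4×5 + 12×5 + 1×3 + 5×1 = 98
Alice: 2×3 + 4×1 + 12×2 + 1×2 + 5×3 = 51
Wendy: 2×1 + 4×3 + 12×4 + 1×4 + 5×2 = 76
Maya: 2×2 + 4×2 + 12×1 + 1×1 + 5×5 = 50
Rosa: 2×4 + 4×4 + 12×3 + 1×5 + 5×4 = 85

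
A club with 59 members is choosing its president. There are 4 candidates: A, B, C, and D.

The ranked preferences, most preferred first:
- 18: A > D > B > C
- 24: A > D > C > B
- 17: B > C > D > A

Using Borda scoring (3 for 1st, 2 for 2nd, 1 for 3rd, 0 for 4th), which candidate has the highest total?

A

A: 18×3 + 24×3 + 17×0 = 126
B: 18×1 + 24×0 + 17×3 = 69
C: 18×0 + 24×1 + 17×2 = 58
D: 18×2 + 24×2 + 17×1 = 101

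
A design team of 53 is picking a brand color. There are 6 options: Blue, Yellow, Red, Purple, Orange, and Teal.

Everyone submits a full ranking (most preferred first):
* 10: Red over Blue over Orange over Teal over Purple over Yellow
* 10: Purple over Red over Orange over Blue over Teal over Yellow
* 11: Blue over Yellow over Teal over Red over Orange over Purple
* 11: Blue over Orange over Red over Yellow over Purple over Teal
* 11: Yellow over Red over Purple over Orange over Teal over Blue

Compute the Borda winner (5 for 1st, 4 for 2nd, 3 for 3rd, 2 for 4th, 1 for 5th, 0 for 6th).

Blue: 10×4 + 10×2 + 11×5 + 11×5 + 11×0 = 170
Yellow: 10×0 + 10×0 + 11×4 + 11×2 + 11×5 = 121
Red: 10×5 + 10×4 + 11×2 + 11×3 + 11×4 = 189
Purple: 10×1 + 10×5 + 11×0 + 11×1 + 11×3 = 104
Orange: 10×3 + 10×3 + 11×1 + 11×4 + 11×2 = 137
Teal: 10×2 + 10×1 + 11×3 + 11×0 + 11×1 = 74

Red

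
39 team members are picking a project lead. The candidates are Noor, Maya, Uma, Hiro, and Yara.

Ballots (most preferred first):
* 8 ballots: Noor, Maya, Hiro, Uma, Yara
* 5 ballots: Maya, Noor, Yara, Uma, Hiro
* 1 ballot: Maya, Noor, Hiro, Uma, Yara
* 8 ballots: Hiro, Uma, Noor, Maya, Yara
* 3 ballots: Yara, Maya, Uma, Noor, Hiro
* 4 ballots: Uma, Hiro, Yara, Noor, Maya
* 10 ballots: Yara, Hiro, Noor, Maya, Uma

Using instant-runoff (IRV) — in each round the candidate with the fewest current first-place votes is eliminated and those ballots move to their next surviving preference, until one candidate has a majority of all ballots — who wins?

Noor

Round 1: Noor 8, Maya 6, Uma 4, Hiro 8, Yara 13. Uma eliminated.
Round 2: Noor 8, Maya 6, Hiro 12, Yara 13. Maya eliminated.
Round 3: Noor 14, Hiro 12, Yara 13. Hiro eliminated.
Round 4: Noor 22, Yara 17. Noor has a majority (≥20).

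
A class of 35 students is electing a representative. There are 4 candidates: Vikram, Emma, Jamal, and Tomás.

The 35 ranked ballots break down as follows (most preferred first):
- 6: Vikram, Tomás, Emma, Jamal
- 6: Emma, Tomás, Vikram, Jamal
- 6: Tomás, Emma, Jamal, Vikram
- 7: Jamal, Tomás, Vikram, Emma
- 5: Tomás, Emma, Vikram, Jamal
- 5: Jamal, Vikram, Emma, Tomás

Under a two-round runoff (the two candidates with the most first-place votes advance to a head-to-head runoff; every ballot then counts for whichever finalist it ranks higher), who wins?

Tomás

Round 1 first-place votes: Vikram 6, Emma 6, Jamal 12, Tomás 11. Jamal and Tomás advance.
Runoff: Jamal is ranked above Tomás on 12 ballots, Tomás above Jamal on 23.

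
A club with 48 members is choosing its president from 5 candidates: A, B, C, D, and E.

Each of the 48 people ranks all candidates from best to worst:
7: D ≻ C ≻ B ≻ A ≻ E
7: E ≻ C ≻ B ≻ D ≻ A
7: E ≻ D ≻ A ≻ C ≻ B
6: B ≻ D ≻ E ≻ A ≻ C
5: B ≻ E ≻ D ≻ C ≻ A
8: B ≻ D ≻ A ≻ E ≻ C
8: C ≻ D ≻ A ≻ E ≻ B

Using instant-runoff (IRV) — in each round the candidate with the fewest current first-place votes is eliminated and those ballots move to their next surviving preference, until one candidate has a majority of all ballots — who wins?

Round 1: A 0, B 19, C 8, D 7, E 14. A eliminated.
Round 2: B 19, C 8, D 7, E 14. D eliminated.
Round 3: B 19, C 15, E 14. E eliminated.
Round 4: B 19, C 29. C has a majority (≥25).

C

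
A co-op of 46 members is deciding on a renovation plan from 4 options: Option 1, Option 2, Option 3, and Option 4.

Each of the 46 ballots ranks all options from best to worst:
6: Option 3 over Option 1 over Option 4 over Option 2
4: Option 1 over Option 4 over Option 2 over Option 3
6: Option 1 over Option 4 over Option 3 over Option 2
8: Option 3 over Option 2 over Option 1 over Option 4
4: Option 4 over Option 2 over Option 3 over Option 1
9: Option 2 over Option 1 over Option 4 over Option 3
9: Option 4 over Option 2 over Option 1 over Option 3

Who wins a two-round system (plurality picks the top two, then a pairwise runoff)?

Option 4

Round 1 first-place votes: Option 1 10, Option 2 9, Option 3 14, Option 4 13. Option 3 and Option 4 advance.
Runoff: Option 3 is ranked above Option 4 on 14 ballots, Option 4 above Option 3 on 32.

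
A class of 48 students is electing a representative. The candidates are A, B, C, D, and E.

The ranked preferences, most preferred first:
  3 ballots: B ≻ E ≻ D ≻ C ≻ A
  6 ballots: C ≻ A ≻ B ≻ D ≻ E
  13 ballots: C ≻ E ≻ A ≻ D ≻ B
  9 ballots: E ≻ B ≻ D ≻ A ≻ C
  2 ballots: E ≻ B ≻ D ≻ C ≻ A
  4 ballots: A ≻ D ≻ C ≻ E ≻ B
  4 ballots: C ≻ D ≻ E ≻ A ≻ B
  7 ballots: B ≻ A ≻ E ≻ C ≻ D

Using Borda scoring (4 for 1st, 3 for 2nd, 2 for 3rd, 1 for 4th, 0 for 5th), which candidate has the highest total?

E

A: 3×0 + 6×3 + 13×2 + 9×1 + 2×0 + 4×4 + 4×1 + 7×3 = 94
B: 3×4 + 6×2 + 13×0 + 9×3 + 2×3 + 4×0 + 4×0 + 7×4 = 85
C: 3×1 + 6×4 + 13×4 + 9×0 + 2×1 + 4×2 + 4×4 + 7×1 = 112
D: 3×2 + 6×1 + 13×1 + 9×2 + 2×2 + 4×3 + 4×3 + 7×0 = 71
E: 3×3 + 6×0 + 13×3 + 9×4 + 2×4 + 4×1 + 4×2 + 7×2 = 118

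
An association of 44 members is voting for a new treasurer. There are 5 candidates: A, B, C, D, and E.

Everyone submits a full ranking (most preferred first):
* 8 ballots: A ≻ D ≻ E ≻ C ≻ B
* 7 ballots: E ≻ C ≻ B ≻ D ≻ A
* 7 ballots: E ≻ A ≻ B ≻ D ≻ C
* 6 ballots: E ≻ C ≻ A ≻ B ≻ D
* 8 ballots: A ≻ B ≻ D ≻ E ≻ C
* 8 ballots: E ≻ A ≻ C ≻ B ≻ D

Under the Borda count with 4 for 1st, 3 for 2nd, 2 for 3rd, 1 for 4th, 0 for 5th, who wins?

E

A: 8×4 + 7×0 + 7×3 + 6×2 + 8×4 + 8×3 = 121
B: 8×0 + 7×2 + 7×2 + 6×1 + 8×3 + 8×1 = 66
C: 8×1 + 7×3 + 7×0 + 6×3 + 8×0 + 8×2 = 63
D: 8×3 + 7×1 + 7×1 + 6×0 + 8×2 + 8×0 = 54
E: 8×2 + 7×4 + 7×4 + 6×4 + 8×1 + 8×4 = 136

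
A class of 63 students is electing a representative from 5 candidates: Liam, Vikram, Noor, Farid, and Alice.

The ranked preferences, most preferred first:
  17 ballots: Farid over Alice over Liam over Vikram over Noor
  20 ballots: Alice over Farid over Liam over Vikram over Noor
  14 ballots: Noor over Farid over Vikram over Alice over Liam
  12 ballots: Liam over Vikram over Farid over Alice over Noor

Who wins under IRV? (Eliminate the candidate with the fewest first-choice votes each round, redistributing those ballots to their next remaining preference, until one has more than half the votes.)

Round 1: Liam 12, Vikram 0, Noor 14, Farid 17, Alice 20. Vikram eliminated.
Round 2: Liam 12, Noor 14, Farid 17, Alice 20. Liam eliminated.
Round 3: Noor 14, Farid 29, Alice 20. Noor eliminated.
Round 4: Farid 43, Alice 20. Farid has a majority (≥32).

Farid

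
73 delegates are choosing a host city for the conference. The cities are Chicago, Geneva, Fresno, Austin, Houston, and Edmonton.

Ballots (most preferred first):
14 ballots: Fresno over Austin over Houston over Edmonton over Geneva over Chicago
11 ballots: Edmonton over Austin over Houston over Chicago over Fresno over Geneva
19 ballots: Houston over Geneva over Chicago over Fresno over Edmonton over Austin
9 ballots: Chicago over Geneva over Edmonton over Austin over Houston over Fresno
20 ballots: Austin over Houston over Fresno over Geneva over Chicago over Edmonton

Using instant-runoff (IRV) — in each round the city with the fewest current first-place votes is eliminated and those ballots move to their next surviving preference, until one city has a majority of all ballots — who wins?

Round 1: Chicago 9, Geneva 0, Fresno 14, Austin 20, Houston 19, Edmonton 11. Geneva eliminated.
Round 2: Chicago 9, Fresno 14, Austin 20, Houston 19, Edmonton 11. Chicago eliminated.
Round 3: Fresno 14, Austin 20, Houston 19, Edmonton 20. Fresno eliminated.
Round 4: Austin 34, Houston 19, Edmonton 20. Houston eliminated.
Round 5: Austin 34, Edmonton 39. Edmonton has a majority (≥37).

Edmonton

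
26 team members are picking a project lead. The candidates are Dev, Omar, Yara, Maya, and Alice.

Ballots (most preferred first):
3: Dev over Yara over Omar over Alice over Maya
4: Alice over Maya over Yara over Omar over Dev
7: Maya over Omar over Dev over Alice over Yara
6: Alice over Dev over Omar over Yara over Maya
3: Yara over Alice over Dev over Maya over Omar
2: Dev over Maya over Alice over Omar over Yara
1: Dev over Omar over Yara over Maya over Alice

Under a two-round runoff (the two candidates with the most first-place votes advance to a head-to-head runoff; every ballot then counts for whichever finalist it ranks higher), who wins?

Round 1 first-place votes: Dev 6, Omar 0, Yara 3, Maya 7, Alice 10. Alice and Maya advance.
Runoff: Alice is ranked above Maya on 16 ballots, Maya above Alice on 10.

Alice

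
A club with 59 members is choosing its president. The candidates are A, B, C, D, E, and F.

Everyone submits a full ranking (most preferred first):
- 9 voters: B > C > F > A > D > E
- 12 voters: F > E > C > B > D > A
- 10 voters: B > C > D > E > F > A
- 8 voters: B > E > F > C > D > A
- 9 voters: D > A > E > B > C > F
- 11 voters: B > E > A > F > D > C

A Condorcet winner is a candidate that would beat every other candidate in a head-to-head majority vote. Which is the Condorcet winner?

B

B vs A: 50–9
B vs C: 47–12
B vs D: 50–9
B vs E: 38–21
B vs F: 47–12
B beats every other candidate.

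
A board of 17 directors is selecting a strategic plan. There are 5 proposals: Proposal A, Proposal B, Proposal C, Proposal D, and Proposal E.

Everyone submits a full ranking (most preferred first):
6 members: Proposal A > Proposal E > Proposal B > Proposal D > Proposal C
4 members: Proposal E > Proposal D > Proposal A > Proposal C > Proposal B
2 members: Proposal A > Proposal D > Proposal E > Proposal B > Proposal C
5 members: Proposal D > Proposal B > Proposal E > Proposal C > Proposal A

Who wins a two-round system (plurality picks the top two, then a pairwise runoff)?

Proposal D

Round 1 first-place votes: Proposal A 8, Proposal B 0, Proposal C 0, Proposal D 5, Proposal E 4. Proposal A and Proposal D advance.
Runoff: Proposal A is ranked above Proposal D on 8 ballots, Proposal D above Proposal A on 9.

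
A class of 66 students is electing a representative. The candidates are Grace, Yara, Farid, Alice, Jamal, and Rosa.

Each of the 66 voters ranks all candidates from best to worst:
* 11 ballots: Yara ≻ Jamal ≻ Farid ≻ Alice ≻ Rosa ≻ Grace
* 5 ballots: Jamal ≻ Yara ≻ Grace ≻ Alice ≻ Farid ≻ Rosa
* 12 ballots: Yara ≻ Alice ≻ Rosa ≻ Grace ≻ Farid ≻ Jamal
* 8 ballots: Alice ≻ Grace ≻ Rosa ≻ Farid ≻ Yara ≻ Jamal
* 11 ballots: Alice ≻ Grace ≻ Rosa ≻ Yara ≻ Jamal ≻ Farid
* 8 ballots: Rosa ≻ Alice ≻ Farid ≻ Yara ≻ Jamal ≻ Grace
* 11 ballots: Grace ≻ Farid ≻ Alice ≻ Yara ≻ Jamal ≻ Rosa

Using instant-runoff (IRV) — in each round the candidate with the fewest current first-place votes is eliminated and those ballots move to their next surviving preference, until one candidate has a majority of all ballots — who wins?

Round 1: Grace 11, Yara 23, Farid 0, Alice 19, Jamal 5, Rosa 8. Farid eliminated.
Round 2: Grace 11, Yara 23, Alice 19, Jamal 5, Rosa 8. Jamal eliminated.
Round 3: Grace 11, Yara 28, Alice 19, Rosa 8. Rosa eliminated.
Round 4: Grace 11, Yara 28, Alice 27. Grace eliminated.
Round 5: Yara 28, Alice 38. Alice has a majority (≥34).

Alice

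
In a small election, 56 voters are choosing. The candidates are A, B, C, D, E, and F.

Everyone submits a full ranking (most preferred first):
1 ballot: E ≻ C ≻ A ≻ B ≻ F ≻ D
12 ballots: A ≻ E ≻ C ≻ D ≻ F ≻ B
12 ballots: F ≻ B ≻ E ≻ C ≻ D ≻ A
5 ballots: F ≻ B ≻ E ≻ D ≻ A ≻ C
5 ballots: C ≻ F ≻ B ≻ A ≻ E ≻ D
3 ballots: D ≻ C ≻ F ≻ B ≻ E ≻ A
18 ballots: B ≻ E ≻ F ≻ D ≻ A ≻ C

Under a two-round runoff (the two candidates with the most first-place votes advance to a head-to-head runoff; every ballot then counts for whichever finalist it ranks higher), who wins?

F

Round 1 first-place votes: A 12, B 18, C 5, D 3, E 1, F 17. B and F advance.
Runoff: B is ranked above F on 19 ballots, F above B on 37.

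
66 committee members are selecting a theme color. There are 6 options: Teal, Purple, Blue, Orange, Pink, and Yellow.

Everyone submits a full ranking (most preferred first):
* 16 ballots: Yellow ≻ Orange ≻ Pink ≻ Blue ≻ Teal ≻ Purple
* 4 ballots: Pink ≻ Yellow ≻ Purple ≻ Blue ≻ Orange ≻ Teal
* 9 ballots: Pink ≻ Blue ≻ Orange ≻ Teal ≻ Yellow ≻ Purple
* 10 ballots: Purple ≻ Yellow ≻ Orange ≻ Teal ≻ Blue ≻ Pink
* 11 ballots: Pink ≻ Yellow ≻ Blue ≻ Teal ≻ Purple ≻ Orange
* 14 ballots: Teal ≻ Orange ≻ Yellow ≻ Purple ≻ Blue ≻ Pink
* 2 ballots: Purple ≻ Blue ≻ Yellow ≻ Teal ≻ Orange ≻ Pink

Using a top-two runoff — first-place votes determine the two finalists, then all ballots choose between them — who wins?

Yellow

Round 1 first-place votes: Teal 14, Purple 12, Blue 0, Orange 0, Pink 24, Yellow 16. Pink and Yellow advance.
Runoff: Pink is ranked above Yellow on 24 ballots, Yellow above Pink on 42.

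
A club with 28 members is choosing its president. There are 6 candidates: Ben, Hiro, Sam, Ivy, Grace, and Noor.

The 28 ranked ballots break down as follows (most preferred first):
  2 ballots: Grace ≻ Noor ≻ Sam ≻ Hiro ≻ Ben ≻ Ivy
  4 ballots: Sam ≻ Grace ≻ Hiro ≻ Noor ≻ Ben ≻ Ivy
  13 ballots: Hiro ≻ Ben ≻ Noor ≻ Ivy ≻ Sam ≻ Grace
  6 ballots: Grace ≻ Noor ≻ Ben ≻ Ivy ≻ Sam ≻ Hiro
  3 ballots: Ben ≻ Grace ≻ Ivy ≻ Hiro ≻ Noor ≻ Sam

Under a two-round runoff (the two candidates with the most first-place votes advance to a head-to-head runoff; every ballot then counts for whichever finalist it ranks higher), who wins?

Grace

Round 1 first-place votes: Ben 3, Hiro 13, Sam 4, Ivy 0, Grace 8, Noor 0. Hiro and Grace advance.
Runoff: Hiro is ranked above Grace on 13 ballots, Grace above Hiro on 15.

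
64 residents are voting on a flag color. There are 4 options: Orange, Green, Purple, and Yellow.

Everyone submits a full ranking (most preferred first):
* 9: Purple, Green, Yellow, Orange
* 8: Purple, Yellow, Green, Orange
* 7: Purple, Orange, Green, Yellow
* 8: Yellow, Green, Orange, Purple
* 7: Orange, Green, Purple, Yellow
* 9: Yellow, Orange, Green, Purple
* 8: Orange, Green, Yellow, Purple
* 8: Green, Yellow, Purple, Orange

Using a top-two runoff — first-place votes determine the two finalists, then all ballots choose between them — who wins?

Round 1 first-place votes: Orange 15, Green 8, Purple 24, Yellow 17. Purple and Yellow advance.
Runoff: Purple is ranked above Yellow on 31 ballots, Yellow above Purple on 33.

Yellow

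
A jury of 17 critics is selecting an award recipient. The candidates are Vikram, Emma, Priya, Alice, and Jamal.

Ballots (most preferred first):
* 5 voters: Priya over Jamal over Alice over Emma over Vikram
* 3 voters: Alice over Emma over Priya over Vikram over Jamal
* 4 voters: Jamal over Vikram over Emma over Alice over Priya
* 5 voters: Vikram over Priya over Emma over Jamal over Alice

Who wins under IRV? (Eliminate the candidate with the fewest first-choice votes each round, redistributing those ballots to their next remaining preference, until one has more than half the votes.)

Vikram

Round 1: Vikram 5, Emma 0, Priya 5, Alice 3, Jamal 4. Emma eliminated.
Round 2: Vikram 5, Priya 5, Alice 3, Jamal 4. Alice eliminated.
Round 3: Vikram 5, Priya 8, Jamal 4. Jamal eliminated.
Round 4: Vikram 9, Priya 8. Vikram has a majority (≥9).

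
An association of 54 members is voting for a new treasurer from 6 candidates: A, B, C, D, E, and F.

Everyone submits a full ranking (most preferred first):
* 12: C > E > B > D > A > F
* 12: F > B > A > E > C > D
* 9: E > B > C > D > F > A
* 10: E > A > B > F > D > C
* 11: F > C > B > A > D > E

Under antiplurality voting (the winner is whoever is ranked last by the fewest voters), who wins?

B

Last-place votes: A 9, B 0, C 10, D 12, E 11, F 12.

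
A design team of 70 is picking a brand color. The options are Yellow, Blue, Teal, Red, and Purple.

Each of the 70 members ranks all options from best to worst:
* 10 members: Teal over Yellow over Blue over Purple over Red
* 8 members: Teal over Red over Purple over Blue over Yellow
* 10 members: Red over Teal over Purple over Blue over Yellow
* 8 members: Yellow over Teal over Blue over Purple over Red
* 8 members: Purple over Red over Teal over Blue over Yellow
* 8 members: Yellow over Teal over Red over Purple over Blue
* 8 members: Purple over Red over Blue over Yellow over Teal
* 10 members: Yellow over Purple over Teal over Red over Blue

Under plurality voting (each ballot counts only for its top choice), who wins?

First-place votes: Yellow 26, Blue 0, Teal 18, Red 10, Purple 16.

Yellow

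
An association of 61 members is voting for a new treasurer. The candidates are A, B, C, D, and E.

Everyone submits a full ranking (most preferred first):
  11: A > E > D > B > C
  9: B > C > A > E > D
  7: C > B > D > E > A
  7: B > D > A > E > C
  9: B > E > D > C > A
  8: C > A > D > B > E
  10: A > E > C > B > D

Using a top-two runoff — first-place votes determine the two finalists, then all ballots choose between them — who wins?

Round 1 first-place votes: A 21, B 25, C 15, D 0, E 0. B and A advance.
Runoff: B is ranked above A on 32 ballots, A above B on 29.

B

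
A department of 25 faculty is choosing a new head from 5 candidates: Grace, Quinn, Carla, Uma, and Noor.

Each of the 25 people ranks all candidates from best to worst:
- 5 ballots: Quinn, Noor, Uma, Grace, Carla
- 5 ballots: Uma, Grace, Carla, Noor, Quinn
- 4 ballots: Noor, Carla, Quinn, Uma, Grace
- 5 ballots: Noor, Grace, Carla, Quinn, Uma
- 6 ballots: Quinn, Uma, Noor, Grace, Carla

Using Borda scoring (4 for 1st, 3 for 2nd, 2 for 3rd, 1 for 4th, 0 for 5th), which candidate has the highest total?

Grace: 5×1 + 5×3 + 4×0 + 5×3 + 6×1 = 41
Quinn: 5×4 + 5×0 + 4×2 + 5×1 + 6×4 = 57
Carla: 5×0 + 5×2 + 4×3 + 5×2 + 6×0 = 32
Uma: 5×2 + 5×4 + 4×1 + 5×0 + 6×3 = 52
Noor: 5×3 + 5×1 + 4×4 + 5×4 + 6×2 = 68

Noor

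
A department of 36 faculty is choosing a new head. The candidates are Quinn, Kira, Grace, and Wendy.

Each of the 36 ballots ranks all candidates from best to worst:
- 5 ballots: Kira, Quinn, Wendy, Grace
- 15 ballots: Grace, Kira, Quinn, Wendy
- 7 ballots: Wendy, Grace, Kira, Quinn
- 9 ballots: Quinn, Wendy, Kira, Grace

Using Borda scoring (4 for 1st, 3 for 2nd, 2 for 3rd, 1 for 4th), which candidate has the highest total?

Quinn: 5×3 + 15×2 + 7×1 + 9×4 = 88
Kira: 5×4 + 15×3 + 7×2 + 9×2 = 97
Grace: 5×1 + 15×4 + 7×3 + 9×1 = 95
Wendy: 5×2 + 15×1 + 7×4 + 9×3 = 80

Kira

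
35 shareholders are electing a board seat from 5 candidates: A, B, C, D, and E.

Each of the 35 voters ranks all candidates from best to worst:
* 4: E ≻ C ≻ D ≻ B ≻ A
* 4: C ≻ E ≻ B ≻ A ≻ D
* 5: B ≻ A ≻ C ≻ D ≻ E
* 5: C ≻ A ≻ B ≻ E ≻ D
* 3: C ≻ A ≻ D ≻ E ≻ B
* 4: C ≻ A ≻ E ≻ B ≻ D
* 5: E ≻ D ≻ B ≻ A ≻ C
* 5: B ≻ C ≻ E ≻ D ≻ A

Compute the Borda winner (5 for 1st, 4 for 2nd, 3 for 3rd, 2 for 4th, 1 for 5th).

A: 4×1 + 4×2 + 5×4 + 5×4 + 3×4 + 4×4 + 5×2 + 5×1 = 95
B: 4×2 + 4×3 + 5×5 + 5×3 + 3×1 + 4×2 + 5×3 + 5×5 = 111
C: 4×4 + 4×5 + 5×3 + 5×5 + 3×5 + 4×5 + 5×1 + 5×4 = 136
D: 4×3 + 4×1 + 5×2 + 5×1 + 3×3 + 4×1 + 5×4 + 5×2 = 74
E: 4×5 + 4×4 + 5×1 + 5×2 + 3×2 + 4×3 + 5×5 + 5×3 = 109

C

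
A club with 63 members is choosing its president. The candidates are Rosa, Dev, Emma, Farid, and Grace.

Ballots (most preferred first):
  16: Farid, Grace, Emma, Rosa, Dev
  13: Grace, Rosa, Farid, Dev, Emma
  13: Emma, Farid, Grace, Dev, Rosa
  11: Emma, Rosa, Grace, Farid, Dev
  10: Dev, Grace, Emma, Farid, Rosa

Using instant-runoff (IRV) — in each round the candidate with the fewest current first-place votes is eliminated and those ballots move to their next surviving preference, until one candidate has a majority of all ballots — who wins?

Round 1: Rosa 0, Dev 10, Emma 24, Farid 16, Grace 13. Rosa eliminated.
Round 2: Dev 10, Emma 24, Farid 16, Grace 13. Dev eliminated.
Round 3: Emma 24, Farid 16, Grace 23. Farid eliminated.
Round 4: Emma 24, Grace 39. Grace has a majority (≥32).

Grace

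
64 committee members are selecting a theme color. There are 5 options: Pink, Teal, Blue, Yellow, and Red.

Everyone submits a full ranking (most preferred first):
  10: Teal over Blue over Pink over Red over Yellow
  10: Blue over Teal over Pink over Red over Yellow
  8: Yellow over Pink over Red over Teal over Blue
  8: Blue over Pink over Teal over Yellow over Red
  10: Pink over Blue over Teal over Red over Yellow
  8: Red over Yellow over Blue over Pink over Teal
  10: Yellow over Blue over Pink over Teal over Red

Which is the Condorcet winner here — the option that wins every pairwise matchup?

Blue

Blue vs Pink: 46–18
Blue vs Teal: 46–18
Blue vs Yellow: 38–26
Blue vs Red: 48–16
Blue beats every other option.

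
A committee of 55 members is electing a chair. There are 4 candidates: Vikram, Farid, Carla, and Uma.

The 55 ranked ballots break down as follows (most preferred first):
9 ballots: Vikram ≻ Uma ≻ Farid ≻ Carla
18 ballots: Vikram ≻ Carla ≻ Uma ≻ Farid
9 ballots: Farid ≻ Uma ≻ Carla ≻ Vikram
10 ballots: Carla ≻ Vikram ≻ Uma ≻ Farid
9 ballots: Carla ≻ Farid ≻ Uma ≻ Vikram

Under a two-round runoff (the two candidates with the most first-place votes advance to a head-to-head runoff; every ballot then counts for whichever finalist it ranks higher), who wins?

Carla

Round 1 first-place votes: Vikram 27, Farid 9, Carla 19, Uma 0. Vikram and Carla advance.
Runoff: Vikram is ranked above Carla on 27 ballots, Carla above Vikram on 28.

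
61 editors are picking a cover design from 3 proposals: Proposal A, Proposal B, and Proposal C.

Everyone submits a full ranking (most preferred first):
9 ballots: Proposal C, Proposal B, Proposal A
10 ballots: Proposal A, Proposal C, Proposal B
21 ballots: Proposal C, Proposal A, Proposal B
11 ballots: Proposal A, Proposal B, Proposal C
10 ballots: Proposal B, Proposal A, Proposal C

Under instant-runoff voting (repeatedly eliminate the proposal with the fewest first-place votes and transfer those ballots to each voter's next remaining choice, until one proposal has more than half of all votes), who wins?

Round 1: Proposal A 21, Proposal B 10, Proposal C 30. Proposal B eliminated.
Round 2: Proposal A 31, Proposal C 30. Proposal A has a majority (≥31).

Proposal A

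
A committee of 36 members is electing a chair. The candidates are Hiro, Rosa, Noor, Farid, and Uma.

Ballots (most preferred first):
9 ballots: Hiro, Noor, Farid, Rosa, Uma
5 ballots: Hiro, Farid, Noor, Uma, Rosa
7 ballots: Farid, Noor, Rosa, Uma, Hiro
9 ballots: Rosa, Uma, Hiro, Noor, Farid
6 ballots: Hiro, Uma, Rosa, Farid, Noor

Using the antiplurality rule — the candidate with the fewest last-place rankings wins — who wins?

Rosa

Last-place votes: Hiro 7, Rosa 5, Noor 6, Farid 9, Uma 9.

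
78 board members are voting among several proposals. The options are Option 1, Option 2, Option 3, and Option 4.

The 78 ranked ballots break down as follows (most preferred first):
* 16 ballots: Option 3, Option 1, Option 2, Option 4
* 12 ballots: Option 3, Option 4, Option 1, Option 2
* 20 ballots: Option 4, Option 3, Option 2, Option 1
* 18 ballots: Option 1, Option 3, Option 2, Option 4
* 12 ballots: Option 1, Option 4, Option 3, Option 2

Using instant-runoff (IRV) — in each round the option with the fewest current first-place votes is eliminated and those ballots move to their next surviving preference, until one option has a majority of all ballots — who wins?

Option 3

Round 1: Option 1 30, Option 2 0, Option 3 28, Option 4 20. Option 2 eliminated.
Round 2: Option 1 30, Option 3 28, Option 4 20. Option 4 eliminated.
Round 3: Option 1 30, Option 3 48. Option 3 has a majority (≥40).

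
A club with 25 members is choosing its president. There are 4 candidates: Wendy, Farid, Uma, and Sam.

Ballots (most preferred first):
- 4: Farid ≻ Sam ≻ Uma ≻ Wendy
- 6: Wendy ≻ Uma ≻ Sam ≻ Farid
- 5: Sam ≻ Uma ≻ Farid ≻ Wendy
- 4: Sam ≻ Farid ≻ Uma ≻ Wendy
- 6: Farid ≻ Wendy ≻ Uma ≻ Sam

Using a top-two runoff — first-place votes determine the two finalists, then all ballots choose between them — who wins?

Sam

Round 1 first-place votes: Wendy 6, Farid 10, Uma 0, Sam 9. Farid and Sam advance.
Runoff: Farid is ranked above Sam on 10 ballots, Sam above Farid on 15.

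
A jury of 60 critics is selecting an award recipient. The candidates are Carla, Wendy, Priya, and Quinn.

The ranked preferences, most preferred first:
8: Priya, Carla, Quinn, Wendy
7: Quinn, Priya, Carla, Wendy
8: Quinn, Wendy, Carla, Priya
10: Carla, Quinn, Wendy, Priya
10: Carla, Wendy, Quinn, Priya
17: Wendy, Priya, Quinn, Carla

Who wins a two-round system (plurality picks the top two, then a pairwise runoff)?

Carla

Round 1 first-place votes: Carla 20, Wendy 17, Priya 8, Quinn 15. Carla and Wendy advance.
Runoff: Carla is ranked above Wendy on 35 ballots, Wendy above Carla on 25.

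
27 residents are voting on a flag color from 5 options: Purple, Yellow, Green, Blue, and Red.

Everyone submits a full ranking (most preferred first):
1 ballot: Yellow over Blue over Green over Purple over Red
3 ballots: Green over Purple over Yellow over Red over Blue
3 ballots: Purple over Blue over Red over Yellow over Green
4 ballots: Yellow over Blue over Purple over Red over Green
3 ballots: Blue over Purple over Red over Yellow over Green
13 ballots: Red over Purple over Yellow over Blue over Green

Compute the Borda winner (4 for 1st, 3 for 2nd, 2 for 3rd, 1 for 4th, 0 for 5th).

Purple: 1×1 + 3×3 + 3×4 + 4×2 + 3×3 + 13×3 = 78
Yellow: 1×4 + 3×2 + 3×1 + 4×4 + 3×1 + 13×2 = 58
Green: 1×2 + 3×4 + 3×0 + 4×0 + 3×0 + 13×0 = 14
Blue: 1×3 + 3×0 + 3×3 + 4×3 + 3×4 + 13×1 = 49
Red: 1×0 + 3×1 + 3×2 + 4×1 + 3×2 + 13×4 = 71

Purple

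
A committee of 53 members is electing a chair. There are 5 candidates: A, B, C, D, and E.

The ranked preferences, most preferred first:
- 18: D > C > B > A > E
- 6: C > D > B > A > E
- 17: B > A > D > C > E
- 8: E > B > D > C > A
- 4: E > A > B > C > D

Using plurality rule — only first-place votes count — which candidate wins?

First-place votes: A 0, B 17, C 6, D 18, E 12.

D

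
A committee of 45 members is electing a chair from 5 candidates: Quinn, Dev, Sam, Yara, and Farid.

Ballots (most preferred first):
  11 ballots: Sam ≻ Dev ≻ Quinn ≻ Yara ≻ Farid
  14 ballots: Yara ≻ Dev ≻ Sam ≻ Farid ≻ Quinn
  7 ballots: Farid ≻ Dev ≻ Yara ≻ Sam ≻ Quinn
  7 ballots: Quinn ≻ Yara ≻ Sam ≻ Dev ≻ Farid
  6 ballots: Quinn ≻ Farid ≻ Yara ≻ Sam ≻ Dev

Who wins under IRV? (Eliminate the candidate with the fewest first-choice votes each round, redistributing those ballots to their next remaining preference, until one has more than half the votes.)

Quinn

Round 1: Quinn 13, Dev 0, Sam 11, Yara 14, Farid 7. Dev eliminated.
Round 2: Quinn 13, Sam 11, Yara 14, Farid 7. Farid eliminated.
Round 3: Quinn 13, Sam 11, Yara 21. Sam eliminated.
Round 4: Quinn 24, Yara 21. Quinn has a majority (≥23).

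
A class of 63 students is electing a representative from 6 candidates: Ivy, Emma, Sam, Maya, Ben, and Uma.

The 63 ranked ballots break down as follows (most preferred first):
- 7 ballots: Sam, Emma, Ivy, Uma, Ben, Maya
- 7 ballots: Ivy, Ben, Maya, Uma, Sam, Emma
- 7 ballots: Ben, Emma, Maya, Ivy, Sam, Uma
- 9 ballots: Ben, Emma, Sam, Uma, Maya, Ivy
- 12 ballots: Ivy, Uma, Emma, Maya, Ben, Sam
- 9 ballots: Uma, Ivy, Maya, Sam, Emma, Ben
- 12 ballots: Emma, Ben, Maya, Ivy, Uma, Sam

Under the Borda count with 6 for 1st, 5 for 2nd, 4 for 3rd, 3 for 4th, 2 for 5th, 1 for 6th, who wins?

Emma

Ivy: 7×4 + 7×6 + 7×3 + 9×1 + 12×6 + 9×5 + 12×3 = 253
Emma: 7×5 + 7×1 + 7×5 + 9×5 + 12×4 + 9×2 + 12×6 = 260
Sam: 7×6 + 7×2 + 7×2 + 9×4 + 12×1 + 9×3 + 12×1 = 157
Maya: 7×1 + 7×4 + 7×4 + 9×2 + 12×3 + 9×4 + 12×4 = 201
Ben: 7×2 + 7×5 + 7×6 + 9×6 + 12×2 + 9×1 + 12×5 = 238
Uma: 7×3 + 7×3 + 7×1 + 9×3 + 12×5 + 9×6 + 12×2 = 214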